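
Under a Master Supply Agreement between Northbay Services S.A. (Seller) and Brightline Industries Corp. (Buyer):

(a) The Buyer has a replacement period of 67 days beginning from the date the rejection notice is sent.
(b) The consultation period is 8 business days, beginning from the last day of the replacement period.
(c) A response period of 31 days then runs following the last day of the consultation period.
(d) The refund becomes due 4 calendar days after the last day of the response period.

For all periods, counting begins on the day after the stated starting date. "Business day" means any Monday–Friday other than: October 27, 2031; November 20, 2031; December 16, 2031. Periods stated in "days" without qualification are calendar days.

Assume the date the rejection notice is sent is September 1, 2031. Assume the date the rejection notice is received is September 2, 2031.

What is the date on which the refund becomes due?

Adding 67 calendar days to September 1, 2031 gives November 7, 2031, which is the last day of the replacement period.
The last day of the consultation period: counting 8 business days from Friday, November 7, 2031 (Nov 10, Nov 11, Nov 12, Nov 13, Nov 14, Nov 17, Nov 18, Nov 19, skipping weekends) reaches Wednesday, November 19, 2031.
Adding 31 calendar days to November 19, 2031 gives December 20, 2031, which is the last day of the response period.
The date on which the refund becomes due: 4 calendar days after December 20, 2031 is December 24, 2031.

December 24, 2031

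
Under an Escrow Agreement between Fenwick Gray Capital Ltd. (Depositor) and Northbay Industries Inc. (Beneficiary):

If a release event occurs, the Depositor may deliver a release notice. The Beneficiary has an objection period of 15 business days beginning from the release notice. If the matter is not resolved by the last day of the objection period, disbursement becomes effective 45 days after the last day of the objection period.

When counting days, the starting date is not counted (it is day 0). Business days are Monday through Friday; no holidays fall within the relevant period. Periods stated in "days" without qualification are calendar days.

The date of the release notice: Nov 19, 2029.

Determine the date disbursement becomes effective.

Jan 24, 2030

The last day of the objection period: 15 business days after Monday, Nov 19, 2029, skipping weekends — Nov 20, Nov 21, Nov 22, Nov 23, …, Dec 6, Dec 7, Dec 10 — lands on Monday, Dec 10, 2029.
The date disbursement becomes effective: 45 calendar days after Dec 10, 2029 is Jan 24, 2030.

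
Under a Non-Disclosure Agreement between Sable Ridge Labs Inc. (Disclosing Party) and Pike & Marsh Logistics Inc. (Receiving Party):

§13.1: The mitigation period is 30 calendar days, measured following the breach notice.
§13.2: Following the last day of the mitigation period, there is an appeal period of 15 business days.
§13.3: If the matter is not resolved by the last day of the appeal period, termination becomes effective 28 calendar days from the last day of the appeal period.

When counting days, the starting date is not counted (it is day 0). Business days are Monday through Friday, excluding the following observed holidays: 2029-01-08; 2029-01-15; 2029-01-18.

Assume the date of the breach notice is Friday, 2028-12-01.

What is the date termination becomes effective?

Adding 30 calendar days to 2028-12-01 gives 2028-12-31, which is the last day of the mitigation period.
From Sunday, 2028-12-31, 15 business days (Jan 1, Jan 2, Jan 3, Jan 4, …, Jan 22, Jan 23, Jan 24, skipping weekends and the listed holidays on Jan 8, Jan 15, Jan 18) brings us to Wednesday, 2029-01-24, which is the last day of the appeal period.
The date termination becomes effective: 28 calendar days after 2029-01-24 is 2029-02-21.

2029-02-21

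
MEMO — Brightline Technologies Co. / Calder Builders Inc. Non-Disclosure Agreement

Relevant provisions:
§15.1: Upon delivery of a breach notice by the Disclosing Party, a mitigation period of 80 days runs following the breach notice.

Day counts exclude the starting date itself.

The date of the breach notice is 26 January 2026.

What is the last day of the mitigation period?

16 April 2026

The last day of the mitigation period: 26 January 2026 + 80 days = 16 April 2026.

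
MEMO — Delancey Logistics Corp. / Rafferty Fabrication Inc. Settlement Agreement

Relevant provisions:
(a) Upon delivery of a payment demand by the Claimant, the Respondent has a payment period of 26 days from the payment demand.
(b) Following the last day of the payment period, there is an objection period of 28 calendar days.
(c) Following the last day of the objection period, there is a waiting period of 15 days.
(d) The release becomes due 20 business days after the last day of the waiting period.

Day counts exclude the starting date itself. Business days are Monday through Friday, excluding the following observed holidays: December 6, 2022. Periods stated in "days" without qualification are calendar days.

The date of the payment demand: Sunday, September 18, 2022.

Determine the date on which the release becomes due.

December 26, 2022

The last day of the payment period: September 18, 2022 + 26 days = October 14, 2022.
Adding 28 calendar days to October 14, 2022 gives November 11, 2022, which is the last day of the objection period.
The last day of the waiting period: 15 calendar days after November 11, 2022 is November 26, 2022.
The date on which the release becomes due: 20 business days after Saturday, November 26, 2022, skipping weekends and the listed holiday on Dec 6 — Nov 28, Nov 29, Nov 30, Dec 1, …, Dec 22, Dec 23, Dec 26 — lands on Monday, December 26, 2022.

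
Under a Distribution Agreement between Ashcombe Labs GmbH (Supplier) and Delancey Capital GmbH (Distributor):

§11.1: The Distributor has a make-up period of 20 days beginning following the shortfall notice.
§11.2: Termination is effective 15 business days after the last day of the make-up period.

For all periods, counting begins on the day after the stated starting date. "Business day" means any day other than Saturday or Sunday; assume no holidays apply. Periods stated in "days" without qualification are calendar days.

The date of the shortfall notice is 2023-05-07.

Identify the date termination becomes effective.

Adding 20 calendar days to 2023-05-07 gives 2023-05-27, which is the last day of the make-up period.
The date termination becomes effective: 15 business days after Saturday, 2023-05-27, skipping weekends — May 29, May 30, May 31, Jun 1, …, Jun 14, Jun 15, Jun 16 — lands on Friday, 2023-06-16.

2023-06-16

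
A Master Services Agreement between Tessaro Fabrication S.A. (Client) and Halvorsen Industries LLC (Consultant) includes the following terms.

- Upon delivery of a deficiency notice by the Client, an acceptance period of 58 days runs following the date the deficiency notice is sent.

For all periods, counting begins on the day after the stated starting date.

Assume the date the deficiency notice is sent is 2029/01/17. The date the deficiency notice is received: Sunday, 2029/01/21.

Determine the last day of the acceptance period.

2029/03/16

The last day of the acceptance period: 58 calendar days after 2029/01/17 is 2029/03/16.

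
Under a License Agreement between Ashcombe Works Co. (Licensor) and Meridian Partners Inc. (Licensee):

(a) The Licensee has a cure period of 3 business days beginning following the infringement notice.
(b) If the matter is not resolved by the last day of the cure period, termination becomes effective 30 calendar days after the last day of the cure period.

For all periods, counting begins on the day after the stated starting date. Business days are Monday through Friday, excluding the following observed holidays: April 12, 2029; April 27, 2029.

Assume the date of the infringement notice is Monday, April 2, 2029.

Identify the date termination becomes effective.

May 5, 2029

From Monday, April 2, 2029, 3 business days (Apr 3, Apr 4, Apr 5, skipping weekends) brings us to Thursday, April 5, 2029, which is the last day of the cure period.
The date termination becomes effective: 30 calendar days after April 5, 2029 is May 5, 2029.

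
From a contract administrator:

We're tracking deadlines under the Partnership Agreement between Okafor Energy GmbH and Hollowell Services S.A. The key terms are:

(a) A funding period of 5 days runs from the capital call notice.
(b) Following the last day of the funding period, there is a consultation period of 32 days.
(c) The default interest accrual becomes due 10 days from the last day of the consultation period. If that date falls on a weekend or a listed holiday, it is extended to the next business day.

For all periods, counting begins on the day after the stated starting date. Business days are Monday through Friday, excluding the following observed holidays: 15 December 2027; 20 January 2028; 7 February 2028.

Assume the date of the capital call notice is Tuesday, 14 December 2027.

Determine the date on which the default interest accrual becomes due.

31 January 2028

The last day of the funding period: 5 calendar days after 14 December 2027 is 19 December 2027.
The last day of the consultation period: 32 calendar days after 19 December 2027 is 20 January 2028.
The date on which the default interest accrual becomes due: 10 calendar days after 20 January 2028 is 30 January 2028. That falls on a Sunday, so it rolls to the next business day, Monday, 31 January 2028.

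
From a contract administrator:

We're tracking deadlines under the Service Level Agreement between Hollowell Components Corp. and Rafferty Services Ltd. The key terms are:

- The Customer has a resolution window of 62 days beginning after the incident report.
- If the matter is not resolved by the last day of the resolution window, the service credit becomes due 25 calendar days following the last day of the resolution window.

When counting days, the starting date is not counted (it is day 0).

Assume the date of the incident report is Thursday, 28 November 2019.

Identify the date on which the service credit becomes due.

23 February 2020

The last day of the resolution window: 62 calendar days after 28 November 2019 is 29 January 2020.
The date on which the service credit becomes due: 29 January 2020 + 25 days = 23 February 2020.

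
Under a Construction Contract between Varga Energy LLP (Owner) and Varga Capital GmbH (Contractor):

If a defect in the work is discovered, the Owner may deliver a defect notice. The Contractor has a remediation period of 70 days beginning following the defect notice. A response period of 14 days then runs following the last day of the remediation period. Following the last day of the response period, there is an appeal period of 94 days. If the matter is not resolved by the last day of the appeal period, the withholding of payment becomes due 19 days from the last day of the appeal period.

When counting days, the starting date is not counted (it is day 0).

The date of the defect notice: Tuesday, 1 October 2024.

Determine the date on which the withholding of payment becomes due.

16 April 2025

The last day of the remediation period: 70 calendar days after 1 October 2024 is 10 December 2024.
Adding 14 calendar days to 10 December 2024 gives 24 December 2024, which is the last day of the response period.
Adding 94 calendar days to 24 December 2024 gives 28 March 2025, which is the last day of the appeal period.
The date on which the withholding of payment becomes due: 19 calendar days after 28 March 2025 is 16 April 2025.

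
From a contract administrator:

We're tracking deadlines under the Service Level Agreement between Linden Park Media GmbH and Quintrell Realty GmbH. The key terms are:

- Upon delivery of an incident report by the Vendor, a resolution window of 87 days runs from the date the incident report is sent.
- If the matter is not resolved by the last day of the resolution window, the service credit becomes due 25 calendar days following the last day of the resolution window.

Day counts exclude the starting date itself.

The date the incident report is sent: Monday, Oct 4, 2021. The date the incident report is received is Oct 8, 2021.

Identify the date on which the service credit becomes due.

Jan 24, 2022

The last day of the resolution window: 87 calendar days after Oct 4, 2021 is Dec 30, 2021.
The date on which the service credit becomes due: Dec 30, 2021 + 25 days = Jan 24, 2022.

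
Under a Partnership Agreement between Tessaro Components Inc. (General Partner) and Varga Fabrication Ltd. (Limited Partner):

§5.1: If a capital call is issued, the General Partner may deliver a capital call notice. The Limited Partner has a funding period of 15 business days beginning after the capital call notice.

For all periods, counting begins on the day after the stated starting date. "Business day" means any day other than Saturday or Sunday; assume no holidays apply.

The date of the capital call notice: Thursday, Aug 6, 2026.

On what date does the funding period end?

Aug 27, 2026

From Thursday, Aug 6, 2026, 15 business days (Aug 7, Aug 10, Aug 11, Aug 12, …, Aug 25, Aug 26, Aug 27, skipping weekends) brings us to Thursday, Aug 27, 2026, which is the last day of the funding period.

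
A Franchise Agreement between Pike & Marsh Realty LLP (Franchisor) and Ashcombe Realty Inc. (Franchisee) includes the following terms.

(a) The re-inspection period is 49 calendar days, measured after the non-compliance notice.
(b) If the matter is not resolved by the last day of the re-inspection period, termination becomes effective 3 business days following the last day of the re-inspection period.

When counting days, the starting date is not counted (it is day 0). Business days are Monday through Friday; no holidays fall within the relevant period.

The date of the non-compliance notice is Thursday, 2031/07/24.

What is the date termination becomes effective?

The last day of the re-inspection period: 2031/07/24 + 49 days = 2031/09/11.
The date termination becomes effective: counting 3 business days from Thursday, 2031/09/11 (Sep 12, Sep 15, Sep 16, skipping weekends) reaches Tuesday, 2031/09/16.

2031/09/16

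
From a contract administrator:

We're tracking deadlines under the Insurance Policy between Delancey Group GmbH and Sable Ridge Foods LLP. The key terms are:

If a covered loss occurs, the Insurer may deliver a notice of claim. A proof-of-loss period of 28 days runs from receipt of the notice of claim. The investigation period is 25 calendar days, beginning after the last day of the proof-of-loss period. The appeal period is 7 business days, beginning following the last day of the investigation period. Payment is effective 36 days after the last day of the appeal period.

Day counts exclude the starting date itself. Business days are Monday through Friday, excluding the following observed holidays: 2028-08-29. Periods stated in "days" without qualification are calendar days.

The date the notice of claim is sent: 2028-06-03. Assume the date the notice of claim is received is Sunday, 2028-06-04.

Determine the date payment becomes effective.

Adding 28 calendar days to 2028-06-04 gives 2028-07-02, which is the last day of the proof-of-loss period.
The last day of the investigation period: 2028-07-02 + 25 days = 2028-07-27.
From Thursday, 2028-07-27, 7 business days (Jul 28, Jul 31, Aug 1, Aug 2, Aug 3, Aug 4, Aug 7, skipping weekends) brings us to Monday, 2028-08-07, which is the last day of the appeal period.
The date payment becomes effective: 36 calendar days after 2028-08-07 is 2028-09-12.

2028-09-12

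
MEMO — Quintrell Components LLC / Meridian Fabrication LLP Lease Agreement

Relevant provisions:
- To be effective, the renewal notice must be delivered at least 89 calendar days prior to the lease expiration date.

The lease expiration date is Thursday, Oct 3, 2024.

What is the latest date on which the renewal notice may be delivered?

Jul 6, 2024

Oct 3, 2024 minus 89 days is Jul 6, 2024.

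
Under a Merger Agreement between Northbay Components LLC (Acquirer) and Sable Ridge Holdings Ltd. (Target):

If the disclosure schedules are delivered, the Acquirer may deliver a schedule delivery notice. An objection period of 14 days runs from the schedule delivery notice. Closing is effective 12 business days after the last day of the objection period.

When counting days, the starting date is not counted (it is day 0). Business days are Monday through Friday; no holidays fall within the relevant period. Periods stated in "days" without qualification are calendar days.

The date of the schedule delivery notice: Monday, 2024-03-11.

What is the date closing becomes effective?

2024-04-10

Adding 14 calendar days to 2024-03-11 gives 2024-03-25, which is the last day of the objection period.
From Monday, 2024-03-25, 12 business days (Mar 26, Mar 27, Mar 28, Mar 29, …, Apr 8, Apr 9, Apr 10, skipping weekends) brings us to Wednesday, 2024-04-10, which is the date closing becomes effective.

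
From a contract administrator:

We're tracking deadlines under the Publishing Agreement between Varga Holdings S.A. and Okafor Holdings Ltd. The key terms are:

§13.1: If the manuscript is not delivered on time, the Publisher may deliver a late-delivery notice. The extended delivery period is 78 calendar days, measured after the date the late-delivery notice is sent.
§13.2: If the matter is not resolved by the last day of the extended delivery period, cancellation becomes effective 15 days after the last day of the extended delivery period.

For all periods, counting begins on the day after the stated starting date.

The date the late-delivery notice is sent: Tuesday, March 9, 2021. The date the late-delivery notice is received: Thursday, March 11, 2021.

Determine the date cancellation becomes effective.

The last day of the extended delivery period: 78 calendar days after March 9, 2021 is May 26, 2021.
The date cancellation becomes effective: May 26, 2021 + 15 days = June 10, 2021.

June 10, 2021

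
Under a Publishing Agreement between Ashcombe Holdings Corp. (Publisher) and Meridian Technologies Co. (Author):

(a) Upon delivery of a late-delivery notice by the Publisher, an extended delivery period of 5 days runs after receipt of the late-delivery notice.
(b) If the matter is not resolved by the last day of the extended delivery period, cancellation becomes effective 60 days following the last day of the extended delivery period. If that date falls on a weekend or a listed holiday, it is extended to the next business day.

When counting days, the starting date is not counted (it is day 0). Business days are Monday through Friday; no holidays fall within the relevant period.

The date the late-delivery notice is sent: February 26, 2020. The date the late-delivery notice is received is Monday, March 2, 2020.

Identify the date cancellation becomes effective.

Adding 5 calendar days to March 2, 2020 gives March 7, 2020, which is the last day of the extended delivery period.
Adding 60 calendar days to March 7, 2020 gives May 6, 2020, which is the date cancellation becomes effective. May 6, 2020 is a Wednesday, so no roll-forward applies.

May 6, 2020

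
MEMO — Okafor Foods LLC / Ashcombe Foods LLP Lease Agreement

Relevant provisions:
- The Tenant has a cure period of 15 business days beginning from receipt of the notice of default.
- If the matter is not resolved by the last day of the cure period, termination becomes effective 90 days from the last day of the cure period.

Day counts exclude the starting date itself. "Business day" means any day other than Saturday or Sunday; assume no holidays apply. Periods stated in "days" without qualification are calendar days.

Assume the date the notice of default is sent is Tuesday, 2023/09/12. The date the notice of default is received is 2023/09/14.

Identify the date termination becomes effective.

From Thursday, 2023/09/14, 15 business days (Sep 15, Sep 18, Sep 19, Sep 20, …, Oct 3, Oct 4, Oct 5, skipping weekends) brings us to Thursday, 2023/10/05, which is the last day of the cure period.
The date termination becomes effective: 90 calendar days after 2023/10/05 is 2024/01/03.

2024/01/03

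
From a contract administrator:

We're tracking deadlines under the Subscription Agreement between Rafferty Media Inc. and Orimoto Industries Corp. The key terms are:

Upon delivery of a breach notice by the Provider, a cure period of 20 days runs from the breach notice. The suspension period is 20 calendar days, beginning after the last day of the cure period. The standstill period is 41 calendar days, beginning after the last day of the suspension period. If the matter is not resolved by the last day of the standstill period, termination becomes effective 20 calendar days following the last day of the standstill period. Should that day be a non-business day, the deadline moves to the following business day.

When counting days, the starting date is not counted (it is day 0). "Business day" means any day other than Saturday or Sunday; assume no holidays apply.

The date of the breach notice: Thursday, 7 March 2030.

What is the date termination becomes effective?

17 June 2030

The last day of the cure period: 7 March 2030 + 20 days = 27 March 2030.
The last day of the suspension period: 20 calendar days after 27 March 2030 is 16 April 2030.
The last day of the standstill period: 16 April 2030 + 41 days = 27 May 2030.
Adding 20 calendar days to 27 May 2030 gives 16 June 2030, which is the date termination becomes effective. That falls on a Sunday, so it rolls to the next business day, Monday, 17 June 2030.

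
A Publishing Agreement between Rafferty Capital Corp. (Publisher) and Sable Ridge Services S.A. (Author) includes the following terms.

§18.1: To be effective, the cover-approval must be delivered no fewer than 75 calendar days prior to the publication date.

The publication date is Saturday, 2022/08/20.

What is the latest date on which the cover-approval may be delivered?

2022/06/06

2022/08/20 minus 75 days is 2022/06/06.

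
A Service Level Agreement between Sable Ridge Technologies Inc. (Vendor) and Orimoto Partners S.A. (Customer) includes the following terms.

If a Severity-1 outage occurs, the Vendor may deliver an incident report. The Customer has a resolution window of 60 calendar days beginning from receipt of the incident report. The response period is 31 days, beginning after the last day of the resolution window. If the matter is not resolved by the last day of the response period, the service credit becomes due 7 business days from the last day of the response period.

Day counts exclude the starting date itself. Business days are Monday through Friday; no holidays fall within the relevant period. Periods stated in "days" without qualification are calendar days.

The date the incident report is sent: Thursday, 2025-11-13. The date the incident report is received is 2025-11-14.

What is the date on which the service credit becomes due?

2026-02-24

The last day of the resolution window: 2025-11-14 + 60 days = 2026-01-13.
The last day of the response period: 31 calendar days after 2026-01-13 is 2026-02-13.
The date on which the service credit becomes due: counting 7 business days from Friday, 2026-02-13 (Feb 16, Feb 17, Feb 18, Feb 19, Feb 20, Feb 23, Feb 24, skipping weekends) reaches Tuesday, 2026-02-24.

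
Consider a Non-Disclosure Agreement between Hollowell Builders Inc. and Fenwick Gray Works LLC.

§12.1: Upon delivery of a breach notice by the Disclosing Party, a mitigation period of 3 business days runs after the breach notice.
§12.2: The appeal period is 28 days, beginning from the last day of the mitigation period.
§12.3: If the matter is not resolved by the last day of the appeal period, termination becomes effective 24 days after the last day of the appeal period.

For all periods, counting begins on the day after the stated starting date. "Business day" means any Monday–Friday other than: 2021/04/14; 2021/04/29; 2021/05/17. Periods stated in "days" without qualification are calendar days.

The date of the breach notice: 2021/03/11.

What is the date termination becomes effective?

2021/05/07

The last day of the mitigation period: 3 business days after Thursday, 2021/03/11, skipping weekends — Mar 12, Mar 15, Mar 16 — lands on Tuesday, 2021/03/16.
The last day of the appeal period: 28 calendar days after 2021/03/16 is 2021/04/13.
The date termination becomes effective: 2021/04/13 + 24 days = 2021/05/07.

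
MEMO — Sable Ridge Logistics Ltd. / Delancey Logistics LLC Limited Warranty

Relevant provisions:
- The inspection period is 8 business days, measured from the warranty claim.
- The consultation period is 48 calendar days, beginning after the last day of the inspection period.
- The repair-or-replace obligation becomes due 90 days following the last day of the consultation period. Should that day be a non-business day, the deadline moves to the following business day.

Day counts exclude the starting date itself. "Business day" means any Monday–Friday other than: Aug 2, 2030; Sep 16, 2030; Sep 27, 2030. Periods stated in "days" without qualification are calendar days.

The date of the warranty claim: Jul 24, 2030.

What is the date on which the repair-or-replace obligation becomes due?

Dec 23, 2030

From Wednesday, Jul 24, 2030, 8 business days (Jul 25, Jul 26, Jul 29, Jul 30, Jul 31, Aug 1, Aug 5, Aug 6, skipping weekends and the listed holiday on Aug 2) brings us to Tuesday, Aug 6, 2030, which is the last day of the inspection period.
The last day of the consultation period: 48 calendar days after Aug 6, 2030 is Sep 23, 2030.
The date on which the repair-or-replace obligation becomes due: 90 calendar days after Sep 23, 2030 is Dec 22, 2030. That falls on a Sunday, so it rolls to the next business day, Monday, Dec 23, 2030.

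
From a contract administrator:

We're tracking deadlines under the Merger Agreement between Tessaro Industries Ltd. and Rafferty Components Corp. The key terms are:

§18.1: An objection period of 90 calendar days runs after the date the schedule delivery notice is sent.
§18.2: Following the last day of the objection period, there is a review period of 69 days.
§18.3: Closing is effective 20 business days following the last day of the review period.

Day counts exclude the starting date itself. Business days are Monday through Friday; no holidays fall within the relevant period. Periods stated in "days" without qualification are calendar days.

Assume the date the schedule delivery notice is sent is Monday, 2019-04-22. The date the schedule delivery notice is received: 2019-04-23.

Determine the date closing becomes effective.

2019-10-25

The last day of the objection period: 90 calendar days after 2019-04-22 is 2019-07-21.
Adding 69 calendar days to 2019-07-21 gives 2019-09-28, which is the last day of the review period.
From Saturday, 2019-09-28, 20 business days (Sep 30, Oct 1, Oct 2, Oct 3, …, Oct 23, Oct 24, Oct 25, skipping weekends) brings us to Friday, 2019-10-25, which is the date closing becomes effective.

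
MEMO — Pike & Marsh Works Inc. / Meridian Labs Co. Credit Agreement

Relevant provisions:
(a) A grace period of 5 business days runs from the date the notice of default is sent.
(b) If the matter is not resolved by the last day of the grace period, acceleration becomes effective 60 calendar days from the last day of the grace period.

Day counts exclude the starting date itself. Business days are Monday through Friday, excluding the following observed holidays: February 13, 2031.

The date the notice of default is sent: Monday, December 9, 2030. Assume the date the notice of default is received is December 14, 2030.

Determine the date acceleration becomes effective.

February 14, 2031

The last day of the grace period: 5 business days after Monday, December 9, 2030, skipping weekends — Dec 10, Dec 11, Dec 12, Dec 13, Dec 16 — lands on Monday, December 16, 2030.
The date acceleration becomes effective: 60 calendar days after December 16, 2030 is February 14, 2031.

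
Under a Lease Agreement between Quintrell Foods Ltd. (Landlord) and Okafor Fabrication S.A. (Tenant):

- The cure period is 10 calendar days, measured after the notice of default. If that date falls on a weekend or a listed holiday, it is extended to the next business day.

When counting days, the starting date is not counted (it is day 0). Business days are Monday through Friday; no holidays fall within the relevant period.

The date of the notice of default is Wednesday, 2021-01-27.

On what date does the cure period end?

The last day of the cure period: 2021-01-27 + 10 days = 2021-02-06. That falls on a Saturday, so it rolls to the next business day, Monday, 2021-02-08.

2021-02-08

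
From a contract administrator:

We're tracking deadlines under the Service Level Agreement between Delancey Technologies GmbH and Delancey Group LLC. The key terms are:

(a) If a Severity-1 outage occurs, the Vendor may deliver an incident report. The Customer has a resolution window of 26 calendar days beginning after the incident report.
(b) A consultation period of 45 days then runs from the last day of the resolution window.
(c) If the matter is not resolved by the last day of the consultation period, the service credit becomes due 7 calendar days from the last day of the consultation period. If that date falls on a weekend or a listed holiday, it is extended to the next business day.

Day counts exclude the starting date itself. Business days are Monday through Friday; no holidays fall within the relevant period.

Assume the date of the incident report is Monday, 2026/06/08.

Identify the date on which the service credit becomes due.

The last day of the resolution window: 26 calendar days after 2026/06/08 is 2026/07/04.
The last day of the consultation period: 45 calendar days after 2026/07/04 is 2026/08/18.
The date on which the service credit becomes due: 7 calendar days after 2026/08/18 is 2026/08/25. 2026/08/25 is a Tuesday, so no roll-forward applies.

2026/08/25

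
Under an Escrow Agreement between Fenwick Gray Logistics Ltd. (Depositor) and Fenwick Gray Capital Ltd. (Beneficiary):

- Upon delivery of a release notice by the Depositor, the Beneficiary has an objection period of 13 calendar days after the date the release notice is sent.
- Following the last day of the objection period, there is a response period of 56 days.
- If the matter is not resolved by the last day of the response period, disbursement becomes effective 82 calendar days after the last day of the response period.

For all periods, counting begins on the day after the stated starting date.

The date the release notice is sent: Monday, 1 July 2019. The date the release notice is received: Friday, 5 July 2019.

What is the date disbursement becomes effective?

29 November 2019

The last day of the objection period: 1 July 2019 + 13 days = 14 July 2019.
Adding 56 calendar days to 14 July 2019 gives 8 September 2019, which is the last day of the response period.
The date disbursement becomes effective: 8 September 2019 + 82 days = 29 November 2019.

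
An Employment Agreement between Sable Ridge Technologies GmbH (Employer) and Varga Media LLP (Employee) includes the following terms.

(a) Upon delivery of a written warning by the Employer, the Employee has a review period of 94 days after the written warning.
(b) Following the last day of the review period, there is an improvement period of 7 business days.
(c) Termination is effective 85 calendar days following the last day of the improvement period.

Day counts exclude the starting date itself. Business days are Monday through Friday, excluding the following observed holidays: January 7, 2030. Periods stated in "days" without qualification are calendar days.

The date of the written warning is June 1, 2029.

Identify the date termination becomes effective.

December 6, 2029

Adding 94 calendar days to June 1, 2029 gives September 3, 2029, which is the last day of the review period.
From Monday, September 3, 2029, 7 business days (Sep 4, Sep 5, Sep 6, Sep 7, Sep 10, Sep 11, Sep 12, skipping weekends) brings us to Wednesday, September 12, 2029, which is the last day of the improvement period.
The date termination becomes effective: September 12, 2029 + 85 days = December 6, 2029.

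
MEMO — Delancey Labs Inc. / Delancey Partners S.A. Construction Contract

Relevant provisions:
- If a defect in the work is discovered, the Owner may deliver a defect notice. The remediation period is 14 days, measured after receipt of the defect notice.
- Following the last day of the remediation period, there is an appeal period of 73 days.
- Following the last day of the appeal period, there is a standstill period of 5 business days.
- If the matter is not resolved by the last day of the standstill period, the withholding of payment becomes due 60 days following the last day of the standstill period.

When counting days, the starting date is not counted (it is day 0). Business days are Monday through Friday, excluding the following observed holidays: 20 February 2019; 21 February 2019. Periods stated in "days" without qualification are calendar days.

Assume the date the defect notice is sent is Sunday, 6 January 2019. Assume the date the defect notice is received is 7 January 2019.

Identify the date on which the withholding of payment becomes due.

10 June 2019

The last day of the remediation period: 14 calendar days after 7 January 2019 is 21 January 2019.
The last day of the appeal period: 21 January 2019 + 73 days = 4 April 2019.
From Thursday, 4 April 2019, 5 business days (Apr 5, Apr 8, Apr 9, Apr 10, Apr 11, skipping weekends) brings us to Thursday, 11 April 2019, which is the last day of the standstill period.
The date on which the withholding of payment becomes due: 60 calendar days after 11 April 2019 is 10 June 2019.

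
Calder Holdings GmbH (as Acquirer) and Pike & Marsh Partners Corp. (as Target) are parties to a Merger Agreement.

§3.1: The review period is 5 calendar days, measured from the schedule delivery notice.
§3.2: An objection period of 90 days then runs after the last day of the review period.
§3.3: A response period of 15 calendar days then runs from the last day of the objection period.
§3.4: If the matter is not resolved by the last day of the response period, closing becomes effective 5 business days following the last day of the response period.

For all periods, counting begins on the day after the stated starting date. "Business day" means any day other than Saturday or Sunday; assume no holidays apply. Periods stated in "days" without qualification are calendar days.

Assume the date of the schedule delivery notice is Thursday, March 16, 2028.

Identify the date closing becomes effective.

July 11, 2028

The last day of the review period: 5 calendar days after March 16, 2028 is March 21, 2028.
Adding 90 calendar days to March 21, 2028 gives June 19, 2028, which is the last day of the objection period.
The last day of the response period: 15 calendar days after June 19, 2028 is July 4, 2028.
The date closing becomes effective: 5 business days after Tuesday, July 4, 2028, skipping weekends — Jul 5, Jul 6, Jul 7, Jul 10, Jul 11 — lands on Tuesday, July 11, 2028.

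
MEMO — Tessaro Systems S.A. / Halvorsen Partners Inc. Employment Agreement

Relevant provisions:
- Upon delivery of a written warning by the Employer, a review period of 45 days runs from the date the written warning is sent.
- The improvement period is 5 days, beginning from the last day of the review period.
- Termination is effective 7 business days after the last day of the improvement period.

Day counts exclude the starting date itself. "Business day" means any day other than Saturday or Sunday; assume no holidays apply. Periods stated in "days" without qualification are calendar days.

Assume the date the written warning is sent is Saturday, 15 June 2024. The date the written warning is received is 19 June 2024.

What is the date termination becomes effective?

The last day of the review period: 45 calendar days after 15 June 2024 is 30 July 2024.
Adding 5 calendar days to 30 July 2024 gives 4 August 2024, which is the last day of the improvement period.
The date termination becomes effective: 7 business days after Sunday, 4 August 2024, skipping weekends — Aug 5, Aug 6, Aug 7, Aug 8, Aug 9, Aug 12, Aug 13 — lands on Tuesday, 13 August 2024.

13 August 2024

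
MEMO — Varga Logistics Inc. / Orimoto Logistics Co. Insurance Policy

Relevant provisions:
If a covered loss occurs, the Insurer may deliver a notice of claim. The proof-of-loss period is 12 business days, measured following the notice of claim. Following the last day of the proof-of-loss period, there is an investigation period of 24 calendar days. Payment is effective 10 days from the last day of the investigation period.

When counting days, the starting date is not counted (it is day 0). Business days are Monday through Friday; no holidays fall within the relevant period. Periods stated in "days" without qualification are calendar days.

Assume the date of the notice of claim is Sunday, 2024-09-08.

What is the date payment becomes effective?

2024-10-28

From Sunday, 2024-09-08, 12 business days (Sep 9, Sep 10, Sep 11, Sep 12, …, Sep 20, Sep 23, Sep 24, skipping weekends) brings us to Tuesday, 2024-09-24, which is the last day of the proof-of-loss period.
The last day of the investigation period: 24 calendar days after 2024-09-24 is 2024-10-18.
The date payment becomes effective: 2024-10-18 + 10 days = 2024-10-28.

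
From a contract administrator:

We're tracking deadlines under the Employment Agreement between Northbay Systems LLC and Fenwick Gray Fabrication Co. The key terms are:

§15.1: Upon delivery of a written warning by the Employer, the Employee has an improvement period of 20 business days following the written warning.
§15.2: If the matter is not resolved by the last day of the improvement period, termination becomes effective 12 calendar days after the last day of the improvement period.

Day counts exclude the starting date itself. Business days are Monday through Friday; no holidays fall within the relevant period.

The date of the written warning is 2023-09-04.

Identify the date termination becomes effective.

From Monday, 2023-09-04, 20 business days (Sep 5, Sep 6, Sep 7, Sep 8, …, Sep 28, Sep 29, Oct 2, skipping weekends) brings us to Monday, 2023-10-02, which is the last day of the improvement period.
The date termination becomes effective: 12 calendar days after 2023-10-02 is 2023-10-14.

2023-10-14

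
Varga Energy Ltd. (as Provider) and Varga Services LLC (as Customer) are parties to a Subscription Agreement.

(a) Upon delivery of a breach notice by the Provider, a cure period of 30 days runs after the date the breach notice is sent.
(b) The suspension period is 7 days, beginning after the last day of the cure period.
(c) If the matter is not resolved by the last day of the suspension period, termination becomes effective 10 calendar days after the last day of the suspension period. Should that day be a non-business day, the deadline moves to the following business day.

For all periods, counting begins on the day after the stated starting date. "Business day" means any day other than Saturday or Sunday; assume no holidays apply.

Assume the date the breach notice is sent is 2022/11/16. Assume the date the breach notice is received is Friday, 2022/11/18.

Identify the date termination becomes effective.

2023/01/02

Adding 30 calendar days to 2022/11/16 gives 2022/12/16, which is the last day of the cure period.
Adding 7 calendar days to 2022/12/16 gives 2022/12/23, which is the last day of the suspension period.
The date termination becomes effective: 2022/12/23 + 10 days = 2023/01/02. 2023/01/02 is a Monday, so no roll-forward applies.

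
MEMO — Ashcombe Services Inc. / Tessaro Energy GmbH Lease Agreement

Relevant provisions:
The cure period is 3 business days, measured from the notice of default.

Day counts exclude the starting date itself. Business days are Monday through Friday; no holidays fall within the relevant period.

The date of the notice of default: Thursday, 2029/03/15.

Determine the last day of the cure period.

2029/03/20

From Thursday, 2029/03/15, 3 business days (Mar 16, Mar 19, Mar 20, skipping weekends) brings us to Tuesday, 2029/03/20, which is the last day of the cure period.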